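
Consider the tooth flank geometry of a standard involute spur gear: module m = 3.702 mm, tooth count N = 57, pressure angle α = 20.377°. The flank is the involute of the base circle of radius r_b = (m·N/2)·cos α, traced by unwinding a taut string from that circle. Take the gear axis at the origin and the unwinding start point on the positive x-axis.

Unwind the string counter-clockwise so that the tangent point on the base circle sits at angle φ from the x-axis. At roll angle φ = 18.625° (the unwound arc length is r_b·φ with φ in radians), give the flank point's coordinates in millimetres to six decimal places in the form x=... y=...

x=103.992899 y=1.120521

pitch radius r_p = m·N/2 = 3.702·57/2 = 105.507000
base radius r_b = r_p·cos α = 105.507000·cos 20.377° = 98.904566
roll angle φ = 18.625° = 0.32506757 rad
x = r_b·(cos φ + φ·sin φ) = 98.904566·(0.94762915 + 0.32506757·0.31937282) = 103.992899
y = r_b·(sin φ − φ·cos φ) = 98.904566·(0.31937282 − 0.32506757·0.94762915) = 1.120521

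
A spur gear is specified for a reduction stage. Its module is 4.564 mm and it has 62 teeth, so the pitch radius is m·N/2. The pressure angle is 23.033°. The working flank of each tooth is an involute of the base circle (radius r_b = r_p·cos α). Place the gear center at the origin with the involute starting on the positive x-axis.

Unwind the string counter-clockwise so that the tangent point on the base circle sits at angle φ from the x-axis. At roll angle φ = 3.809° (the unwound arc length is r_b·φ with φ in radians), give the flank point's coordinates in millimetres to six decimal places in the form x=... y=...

pitch radius r_p = m·N/2 = 4.564·62/2 = 141.484000
base radius r_b = r_p·cos α = 141.484000·cos 23.033° = 130.204847
roll angle φ = 3.809° = 0.06647959 rad
x = r_b·(cos φ + φ·sin φ) = 130.204847·(0.99779105 + 0.06647959·0.06643063) = 130.492252
y = r_b·(sin φ − φ·cos φ) = 130.204847·(0.06643063 − 0.06647959·0.99779105) = 0.012746

x=130.492252 y=0.012746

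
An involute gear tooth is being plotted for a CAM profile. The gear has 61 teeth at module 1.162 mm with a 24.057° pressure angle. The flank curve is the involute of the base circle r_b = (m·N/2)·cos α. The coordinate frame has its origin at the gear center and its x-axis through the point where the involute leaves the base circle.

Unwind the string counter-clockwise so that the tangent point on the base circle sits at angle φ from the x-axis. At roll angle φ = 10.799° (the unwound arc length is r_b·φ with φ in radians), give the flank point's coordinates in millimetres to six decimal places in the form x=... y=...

x=32.932337 y=0.071972

pitch radius r_p = m·N/2 = 1.162·61/2 = 35.441000
base radius r_b = r_p·cos α = 35.441000·cos 24.057° = 32.362608
roll angle φ = 10.799° = 0.18847811 rad
x = r_b·(cos φ + φ·sin φ) = 32.362608·(0.98229052 + 0.18847811·0.18736417) = 32.932337
y = r_b·(sin φ − φ·cos φ) = 32.362608·(0.18736417 − 0.18847811·0.98229052) = 0.071972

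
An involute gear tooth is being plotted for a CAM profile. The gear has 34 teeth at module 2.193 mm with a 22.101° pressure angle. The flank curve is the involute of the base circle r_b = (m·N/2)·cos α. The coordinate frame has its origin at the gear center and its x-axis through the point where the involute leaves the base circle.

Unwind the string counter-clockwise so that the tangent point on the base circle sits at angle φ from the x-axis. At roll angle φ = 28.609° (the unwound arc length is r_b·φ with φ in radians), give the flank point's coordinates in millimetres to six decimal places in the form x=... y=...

pitch radius r_p = m·N/2 = 2.193·34/2 = 37.281000
base radius r_b = r_p·cos α = 37.281000·cos 22.101° = 34.541669
roll angle φ = 28.609° = 0.49932125 rad
x = r_b·(cos φ + φ·sin φ) = 34.541669·(0.87790777 + 0.49932125·0.47882977) = 38.582963
y = r_b·(sin φ − φ·cos φ) = 34.541669·(0.47882977 − 0.49932125·0.87790777) = 1.397962

x=38.582963 y=1.397962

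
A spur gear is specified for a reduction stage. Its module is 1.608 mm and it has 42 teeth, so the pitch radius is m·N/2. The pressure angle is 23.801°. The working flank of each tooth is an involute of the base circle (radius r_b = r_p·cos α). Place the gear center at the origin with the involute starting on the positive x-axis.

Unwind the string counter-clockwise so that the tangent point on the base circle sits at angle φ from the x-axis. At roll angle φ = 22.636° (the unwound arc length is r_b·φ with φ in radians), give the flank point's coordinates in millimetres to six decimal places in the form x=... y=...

pitch radius r_p = m·N/2 = 1.608·42/2 = 33.768000
base radius r_b = r_p·cos α = 33.768000·cos 23.801° = 30.896120
roll angle φ = 22.636° = 0.39507273 rad
x = r_b·(cos φ + φ·sin φ) = 30.896120·(0.92296858 + 0.39507273·0.38487532) = 33.214019
y = r_b·(sin φ − φ·cos φ) = 30.896120·(0.38487532 − 0.39507273·0.92296858) = 0.625202

x=33.214019 y=0.625202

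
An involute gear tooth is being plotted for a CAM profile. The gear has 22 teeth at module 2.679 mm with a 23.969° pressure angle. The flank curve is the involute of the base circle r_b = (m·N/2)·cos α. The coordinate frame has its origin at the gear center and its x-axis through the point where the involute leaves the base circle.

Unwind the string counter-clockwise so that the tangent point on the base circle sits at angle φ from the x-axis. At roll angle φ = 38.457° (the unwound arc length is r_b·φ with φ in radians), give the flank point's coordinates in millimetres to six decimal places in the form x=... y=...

x=32.327127 y=2.593845

pitch radius r_p = m·N/2 = 2.679·22/2 = 29.469000
base radius r_b = r_p·cos α = 29.469000·cos 23.969° = 26.927752
roll angle φ = 38.457° = 0.67120127 rad
x = r_b·(cos φ + φ·sin φ) = 26.927752·(0.78307513 + 0.67120127·0.62192712) = 32.327127
y = r_b·(sin φ − φ·cos φ) = 26.927752·(0.62192712 − 0.67120127·0.78307513) = 2.593845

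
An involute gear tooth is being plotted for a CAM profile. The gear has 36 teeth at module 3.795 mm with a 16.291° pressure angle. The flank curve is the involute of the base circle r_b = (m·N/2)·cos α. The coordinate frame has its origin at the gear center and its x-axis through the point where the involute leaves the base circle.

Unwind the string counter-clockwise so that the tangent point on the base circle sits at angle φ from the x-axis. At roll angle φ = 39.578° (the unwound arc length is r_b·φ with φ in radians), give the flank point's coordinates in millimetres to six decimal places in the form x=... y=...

x=79.393136 y=6.865841

pitch radius r_p = m·N/2 = 3.795·36/2 = 68.310000
base radius r_b = r_p·cos α = 68.310000·cos 16.291° = 65.567310
roll angle φ = 39.578° = 0.69076641 rad
x = r_b·(cos φ + φ·sin φ) = 65.567310·(0.77075794 + 0.69076641·0.63712809) = 79.393136
y = r_b·(sin φ − φ·cos φ) = 65.567310·(0.63712809 − 0.69076641·0.77075794) = 6.865841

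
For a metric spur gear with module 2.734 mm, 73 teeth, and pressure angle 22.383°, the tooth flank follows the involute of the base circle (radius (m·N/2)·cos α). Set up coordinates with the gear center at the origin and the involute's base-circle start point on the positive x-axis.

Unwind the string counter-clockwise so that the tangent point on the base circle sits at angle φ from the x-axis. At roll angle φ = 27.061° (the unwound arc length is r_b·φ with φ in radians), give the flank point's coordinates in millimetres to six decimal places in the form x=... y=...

pitch radius r_p = m·N/2 = 2.734·73/2 = 99.791000
base radius r_b = r_p·cos α = 99.791000·cos 22.383° = 92.272652
roll angle φ = 27.061° = 0.47230355 rad
x = r_b·(cos φ + φ·sin φ) = 92.272652·(0.89052268 + 0.47230355·0.45493885) = 101.997443
y = r_b·(sin φ − φ·cos φ) = 92.272652·(0.45493885 − 0.47230355·0.89052268) = 3.168812

x=101.997443 y=3.168812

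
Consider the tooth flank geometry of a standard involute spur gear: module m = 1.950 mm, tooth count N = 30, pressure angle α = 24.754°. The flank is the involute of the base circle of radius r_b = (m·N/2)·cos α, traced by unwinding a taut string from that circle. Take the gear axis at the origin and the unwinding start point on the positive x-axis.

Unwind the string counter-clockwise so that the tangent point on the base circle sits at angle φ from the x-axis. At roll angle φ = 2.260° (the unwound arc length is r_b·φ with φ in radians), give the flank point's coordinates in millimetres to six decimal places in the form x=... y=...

x=26.582989 y=0.000543

pitch radius r_p = m·N/2 = 1.950·30/2 = 29.250000
base radius r_b = r_p·cos α = 29.250000·cos 24.754° = 26.562333
roll angle φ = 2.260° = 0.03944444 rad
x = r_b·(cos φ + φ·sin φ) = 26.562333·(0.99922217 + 0.03944444·0.03943421) = 26.582989
y = r_b·(sin φ − φ·cos φ) = 26.562333·(0.03943421 − 0.03944444·0.99922217) = 0.000543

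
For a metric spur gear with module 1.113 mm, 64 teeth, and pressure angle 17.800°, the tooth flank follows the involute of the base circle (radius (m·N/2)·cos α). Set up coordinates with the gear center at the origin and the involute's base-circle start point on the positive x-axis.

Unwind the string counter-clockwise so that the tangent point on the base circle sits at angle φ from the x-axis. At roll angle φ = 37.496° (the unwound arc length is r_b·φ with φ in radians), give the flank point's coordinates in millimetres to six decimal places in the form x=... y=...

x=40.413500 y=3.034532

pitch radius r_p = m·N/2 = 1.113·64/2 = 35.616000
base radius r_b = r_p·cos α = 35.616000·cos 17.800° = 33.911040
roll angle φ = 37.496° = 0.65442866 rad
x = r_b·(cos φ + φ·sin φ) = 33.911040·(0.79339584 + 0.65442866·0.60870604) = 40.413500
y = r_b·(sin φ − φ·cos φ) = 33.911040·(0.60870604 − 0.65442866·0.79339584) = 3.034532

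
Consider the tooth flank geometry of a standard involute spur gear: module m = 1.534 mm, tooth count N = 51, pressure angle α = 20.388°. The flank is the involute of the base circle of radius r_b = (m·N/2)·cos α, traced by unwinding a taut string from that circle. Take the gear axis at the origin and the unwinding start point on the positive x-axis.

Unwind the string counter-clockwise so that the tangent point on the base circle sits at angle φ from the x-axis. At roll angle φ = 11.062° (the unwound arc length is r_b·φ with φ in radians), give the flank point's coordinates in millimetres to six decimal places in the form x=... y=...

x=37.343538 y=0.087632

pitch radius r_p = m·N/2 = 1.534·51/2 = 39.117000
base radius r_b = r_p·cos α = 39.117000·cos 20.388° = 36.666515
roll angle φ = 11.062° = 0.19306832 rad
x = r_b·(cos φ + φ·sin φ) = 36.666515·(0.98142013 + 0.19306832·0.19187111) = 37.343538
y = r_b·(sin φ − φ·cos φ) = 36.666515·(0.19187111 − 0.19306832·0.98142013) = 0.087632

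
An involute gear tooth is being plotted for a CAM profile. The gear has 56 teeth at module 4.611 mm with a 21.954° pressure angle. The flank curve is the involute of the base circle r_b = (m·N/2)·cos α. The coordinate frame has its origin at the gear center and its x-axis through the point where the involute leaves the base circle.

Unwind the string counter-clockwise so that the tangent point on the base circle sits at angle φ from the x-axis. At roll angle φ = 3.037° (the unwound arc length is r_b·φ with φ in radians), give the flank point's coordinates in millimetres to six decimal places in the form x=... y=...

pitch radius r_p = m·N/2 = 4.611·56/2 = 129.108000
base radius r_b = r_p·cos α = 129.108000·cos 21.954° = 119.745644
roll angle φ = 3.037° = 0.05300565 rad
x = r_b·(cos φ + φ·sin φ) = 119.745644·(0.99859553 + 0.05300565·0.05298083) = 119.913745
y = r_b·(sin φ − φ·cos φ) = 119.745644·(0.05298083 − 0.05300565·0.99859553) = 0.005943

x=119.913745 y=0.005943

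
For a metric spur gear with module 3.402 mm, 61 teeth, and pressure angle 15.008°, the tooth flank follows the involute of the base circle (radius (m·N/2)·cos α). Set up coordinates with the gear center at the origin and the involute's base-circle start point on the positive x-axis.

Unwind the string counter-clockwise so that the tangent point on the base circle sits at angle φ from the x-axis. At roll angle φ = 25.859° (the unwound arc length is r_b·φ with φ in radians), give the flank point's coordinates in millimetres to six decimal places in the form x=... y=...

pitch radius r_p = m·N/2 = 3.402·61/2 = 103.761000
base radius r_b = r_p·cos α = 103.761000·cos 15.008° = 100.221679
roll angle φ = 25.859° = 0.45132469 rad
x = r_b·(cos φ + φ·sin φ) = 100.221679·(0.89987012 + 0.45132469·0.43615797) = 109.915017
y = r_b·(sin φ − φ·cos φ) = 100.221679·(0.43615797 − 0.45132469·0.89987012) = 3.009092

x=109.915017 y=3.009092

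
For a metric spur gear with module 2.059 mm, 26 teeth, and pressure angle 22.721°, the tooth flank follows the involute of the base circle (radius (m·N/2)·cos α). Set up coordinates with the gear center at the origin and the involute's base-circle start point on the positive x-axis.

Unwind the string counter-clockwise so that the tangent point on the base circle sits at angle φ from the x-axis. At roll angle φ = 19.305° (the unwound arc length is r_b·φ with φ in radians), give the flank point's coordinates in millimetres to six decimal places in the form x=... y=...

pitch radius r_p = m·N/2 = 2.059·26/2 = 26.767000
base radius r_b = r_p·cos α = 26.767000·cos 22.721° = 24.689789
roll angle φ = 19.305° = 0.33693581 rad
x = r_b·(cos φ + φ·sin φ) = 24.689789·(0.94377211 + 0.33693581·0.33059675) = 26.051727
y = r_b·(sin φ − φ·cos φ) = 24.689789·(0.33059675 − 0.33693581·0.94377211) = 0.311243

x=26.051727 y=0.311243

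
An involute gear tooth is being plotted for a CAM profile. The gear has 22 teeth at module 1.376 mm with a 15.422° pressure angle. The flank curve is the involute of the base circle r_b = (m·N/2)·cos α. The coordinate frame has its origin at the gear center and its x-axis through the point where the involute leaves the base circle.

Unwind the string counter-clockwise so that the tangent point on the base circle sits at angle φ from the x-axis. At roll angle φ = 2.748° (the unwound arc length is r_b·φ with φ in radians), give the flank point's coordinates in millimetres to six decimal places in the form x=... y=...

pitch radius r_p = m·N/2 = 1.376·22/2 = 15.136000
base radius r_b = r_p·cos α = 15.136000·cos 15.422° = 14.591004
roll angle φ = 2.748° = 0.04796165 rad
x = r_b·(cos φ + φ·sin φ) = 14.591004·(0.99885006 + 0.04796165·0.04794326) = 14.607776
y = r_b·(sin φ − φ·cos φ) = 14.591004·(0.04794326 − 0.04796165·0.99885006) = 0.000536

x=14.607776 y=0.000536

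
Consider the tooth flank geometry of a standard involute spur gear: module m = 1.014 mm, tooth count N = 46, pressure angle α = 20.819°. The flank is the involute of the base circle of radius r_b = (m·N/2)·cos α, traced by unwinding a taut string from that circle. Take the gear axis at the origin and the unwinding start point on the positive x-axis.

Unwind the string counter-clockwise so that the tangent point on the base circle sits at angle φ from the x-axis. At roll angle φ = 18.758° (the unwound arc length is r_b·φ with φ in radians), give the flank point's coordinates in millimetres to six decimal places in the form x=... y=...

x=22.936398 y=0.252261

pitch radius r_p = m·N/2 = 1.014·46/2 = 23.322000
base radius r_b = r_p·cos α = 23.322000·cos 20.819° = 21.799257
roll angle φ = 18.758° = 0.32738886 rad
x = r_b·(cos φ + φ·sin φ) = 21.799257·(0.94688524 + 0.32738886·0.32157168) = 22.936398
y = r_b·(sin φ − φ·cos φ) = 21.799257·(0.32157168 − 0.32738886·0.94688524) = 0.252261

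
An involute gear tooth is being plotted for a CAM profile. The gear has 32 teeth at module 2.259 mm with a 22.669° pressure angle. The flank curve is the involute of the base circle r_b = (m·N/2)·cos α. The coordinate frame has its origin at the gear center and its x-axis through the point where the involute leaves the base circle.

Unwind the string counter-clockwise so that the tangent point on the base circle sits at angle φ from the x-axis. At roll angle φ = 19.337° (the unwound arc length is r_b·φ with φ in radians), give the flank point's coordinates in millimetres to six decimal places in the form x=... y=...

pitch radius r_p = m·N/2 = 2.259·32/2 = 36.144000
base radius r_b = r_p·cos α = 36.144000·cos 22.669° = 33.351759
roll angle φ = 19.337° = 0.33749432 rad
x = r_b·(cos φ + φ·sin φ) = 33.351759·(0.94358732 + 0.33749432·0.33112380) = 35.197436
y = r_b·(sin φ − φ·cos φ) = 33.351759·(0.33112380 − 0.33749432·0.94358732) = 0.422515

x=35.197436 y=0.422515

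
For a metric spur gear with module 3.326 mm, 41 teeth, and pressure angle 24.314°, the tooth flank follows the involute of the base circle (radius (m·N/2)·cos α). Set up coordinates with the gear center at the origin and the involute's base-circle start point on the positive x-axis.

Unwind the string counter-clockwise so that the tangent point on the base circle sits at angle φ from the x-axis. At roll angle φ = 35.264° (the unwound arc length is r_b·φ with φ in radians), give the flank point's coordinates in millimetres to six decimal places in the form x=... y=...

x=72.812724 y=4.648394

pitch radius r_p = m·N/2 = 3.326·41/2 = 68.183000
base radius r_b = r_p·cos α = 68.183000·cos 24.314° = 62.135352
roll angle φ = 35.264° = 0.61547291 rad
x = r_b·(cos φ + φ·sin φ) = 62.135352·(0.81650051 + 0.61547291·0.57734472) = 72.812724
y = r_b·(sin φ − φ·cos φ) = 62.135352·(0.57734472 − 0.61547291·0.81650051) = 4.648394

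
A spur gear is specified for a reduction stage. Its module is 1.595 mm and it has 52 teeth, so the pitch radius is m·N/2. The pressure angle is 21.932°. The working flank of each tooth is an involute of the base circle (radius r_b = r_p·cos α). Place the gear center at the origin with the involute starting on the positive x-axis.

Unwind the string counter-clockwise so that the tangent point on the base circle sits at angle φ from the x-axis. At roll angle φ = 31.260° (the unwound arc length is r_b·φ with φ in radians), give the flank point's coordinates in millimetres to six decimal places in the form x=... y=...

x=43.775107 y=2.021168

pitch radius r_p = m·N/2 = 1.595·52/2 = 41.470000
base radius r_b = r_p·cos α = 41.470000·cos 21.932° = 38.468725
roll angle φ = 31.260° = 0.54558992 rad
x = r_b·(cos φ + φ·sin φ) = 38.468725·(0.85482131 + 0.54558992·0.51892246) = 43.775107
y = r_b·(sin φ − φ·cos φ) = 38.468725·(0.51892246 − 0.54558992·0.85482131) = 2.021168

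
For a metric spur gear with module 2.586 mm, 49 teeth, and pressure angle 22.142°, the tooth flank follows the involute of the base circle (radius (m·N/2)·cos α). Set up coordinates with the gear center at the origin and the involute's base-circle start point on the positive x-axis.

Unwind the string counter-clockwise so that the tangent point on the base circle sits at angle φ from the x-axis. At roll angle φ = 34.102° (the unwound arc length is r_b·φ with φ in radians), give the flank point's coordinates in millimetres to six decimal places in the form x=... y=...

x=68.176578 y=3.980253

pitch radius r_p = m·N/2 = 2.586·49/2 = 63.357000
base radius r_b = r_p·cos α = 63.357000·cos 22.142° = 58.684586
roll angle φ = 34.102° = 0.59519218 rad
x = r_b·(cos φ + φ·sin φ) = 58.684586·(0.82804076 + 0.59519218·0.56066790) = 68.176578
y = r_b·(sin φ − φ·cos φ) = 58.684586·(0.56066790 − 0.59519218·0.82804076) = 3.980253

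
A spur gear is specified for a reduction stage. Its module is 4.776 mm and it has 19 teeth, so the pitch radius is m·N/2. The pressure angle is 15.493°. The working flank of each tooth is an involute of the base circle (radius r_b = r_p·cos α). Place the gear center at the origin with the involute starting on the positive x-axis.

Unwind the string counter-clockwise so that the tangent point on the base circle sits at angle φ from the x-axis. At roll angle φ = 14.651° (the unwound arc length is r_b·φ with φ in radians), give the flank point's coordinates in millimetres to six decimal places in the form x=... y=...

pitch radius r_p = m·N/2 = 4.776·19/2 = 45.372000
base radius r_b = r_p·cos α = 45.372000·cos 15.493° = 43.723322
roll angle φ = 14.651° = 0.25570819 rad
x = r_b·(cos φ + φ·sin φ) = 43.723322·(0.96748442 + 0.25570819·0.25293063) = 45.129501
y = r_b·(sin φ − φ·cos φ) = 43.723322·(0.25293063 − 0.25570819·0.96748442) = 0.242094

x=45.129501 y=0.242094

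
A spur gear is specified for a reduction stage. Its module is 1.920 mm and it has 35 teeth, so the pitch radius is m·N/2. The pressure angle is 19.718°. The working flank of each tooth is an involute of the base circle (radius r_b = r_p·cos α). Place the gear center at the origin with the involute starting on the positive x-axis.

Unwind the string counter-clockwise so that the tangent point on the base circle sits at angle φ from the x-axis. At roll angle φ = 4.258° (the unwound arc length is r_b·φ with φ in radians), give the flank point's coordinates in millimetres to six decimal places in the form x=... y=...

x=31.717074 y=0.004325

pitch radius r_p = m·N/2 = 1.920·35/2 = 33.600000
base radius r_b = r_p·cos α = 33.600000·cos 19.718° = 31.629850
roll angle φ = 4.258° = 0.07431612 rad
x = r_b·(cos φ + φ·sin φ) = 31.629850·(0.99723983 + 0.07431612·0.07424773) = 31.717074
y = r_b·(sin φ − φ·cos φ) = 31.629850·(0.07424773 − 0.07431612·0.99723983) = 0.004325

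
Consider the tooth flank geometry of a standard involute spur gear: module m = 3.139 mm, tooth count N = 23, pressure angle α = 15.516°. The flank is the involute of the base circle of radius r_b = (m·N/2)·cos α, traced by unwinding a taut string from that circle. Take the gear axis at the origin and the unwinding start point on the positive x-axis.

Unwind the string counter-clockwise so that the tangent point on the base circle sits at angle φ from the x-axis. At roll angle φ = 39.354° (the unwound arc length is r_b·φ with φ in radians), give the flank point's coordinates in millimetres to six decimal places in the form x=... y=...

x=42.045094 y=3.582735

pitch radius r_p = m·N/2 = 3.139·23/2 = 36.098500
base radius r_b = r_p·cos α = 36.098500·cos 15.516° = 34.782919
roll angle φ = 39.354° = 0.68685687 rad
x = r_b·(cos φ + φ·sin φ) = 34.782919·(0.77324292 + 0.68685687·0.63410992) = 42.045094
y = r_b·(sin φ − φ·cos φ) = 34.782919·(0.63410992 − 0.68685687·0.77324292) = 3.582735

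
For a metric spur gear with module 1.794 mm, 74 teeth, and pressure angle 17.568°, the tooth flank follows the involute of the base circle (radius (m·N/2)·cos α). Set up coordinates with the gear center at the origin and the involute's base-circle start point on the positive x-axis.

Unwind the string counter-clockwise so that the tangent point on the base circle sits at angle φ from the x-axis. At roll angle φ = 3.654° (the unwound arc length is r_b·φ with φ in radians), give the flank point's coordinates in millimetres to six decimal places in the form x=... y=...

pitch radius r_p = m·N/2 = 1.794·74/2 = 66.378000
base radius r_b = r_p·cos α = 66.378000·cos 17.568° = 63.282090
roll angle φ = 3.654° = 0.06377433 rad
x = r_b·(cos φ + φ·sin φ) = 63.282090·(0.99796711 + 0.06377433·0.06373111) = 63.410648
y = r_b·(sin φ − φ·cos φ) = 63.282090·(0.06373111 − 0.06377433·0.99796711) = 0.005469

x=63.410648 y=0.005469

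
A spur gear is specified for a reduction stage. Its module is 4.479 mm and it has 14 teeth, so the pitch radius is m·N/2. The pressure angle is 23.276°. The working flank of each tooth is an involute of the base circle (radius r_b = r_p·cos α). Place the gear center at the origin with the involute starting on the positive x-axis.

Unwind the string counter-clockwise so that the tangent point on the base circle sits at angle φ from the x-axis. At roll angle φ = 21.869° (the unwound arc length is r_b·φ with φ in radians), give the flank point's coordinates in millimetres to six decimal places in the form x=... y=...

x=30.823392 y=0.526100

pitch radius r_p = m·N/2 = 4.479·14/2 = 31.353000
base radius r_b = r_p·cos α = 31.353000·cos 23.276° = 28.801242
roll angle φ = 21.869° = 0.38168605 rad
x = r_b·(cos φ + φ·sin φ) = 28.801242·(0.92803792 + 0.38168605·0.37248572) = 30.823392
y = r_b·(sin φ − φ·cos φ) = 28.801242·(0.37248572 − 0.38168605·0.92803792) = 0.526100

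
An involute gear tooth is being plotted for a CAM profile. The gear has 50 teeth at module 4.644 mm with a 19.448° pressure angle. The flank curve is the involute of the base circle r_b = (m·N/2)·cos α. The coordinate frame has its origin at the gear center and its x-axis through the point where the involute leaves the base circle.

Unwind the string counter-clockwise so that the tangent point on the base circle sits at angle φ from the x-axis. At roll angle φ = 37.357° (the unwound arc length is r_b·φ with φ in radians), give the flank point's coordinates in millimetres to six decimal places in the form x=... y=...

x=130.330075 y=9.691014

pitch radius r_p = m·N/2 = 4.644·50/2 = 116.100000
base radius r_b = r_p·cos α = 116.100000·cos 19.448° = 109.475805
roll angle φ = 37.357° = 0.65200265 rad
x = r_b·(cos φ + φ·sin φ) = 109.475805·(0.79487023 + 0.65200265·0.60677947) = 130.330075
y = r_b·(sin φ − φ·cos φ) = 109.475805·(0.60677947 − 0.65200265·0.79487023) = 9.691014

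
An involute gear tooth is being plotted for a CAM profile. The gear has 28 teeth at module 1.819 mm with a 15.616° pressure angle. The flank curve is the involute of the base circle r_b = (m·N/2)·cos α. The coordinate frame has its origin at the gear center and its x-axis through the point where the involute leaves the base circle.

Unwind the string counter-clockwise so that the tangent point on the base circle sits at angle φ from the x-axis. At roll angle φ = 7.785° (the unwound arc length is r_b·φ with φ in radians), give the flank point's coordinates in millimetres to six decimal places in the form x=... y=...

x=24.751337 y=0.020470

pitch radius r_p = m·N/2 = 1.819·28/2 = 25.466000
base radius r_b = r_p·cos α = 25.466000·cos 15.616° = 24.525985
roll angle φ = 7.785° = 0.13587388 rad
x = r_b·(cos φ + φ·sin φ) = 24.525985·(0.99078334 + 0.13587388·0.13545619) = 24.751337
y = r_b·(sin φ − φ·cos φ) = 24.525985·(0.13545619 − 0.13587388·0.99078334) = 0.020470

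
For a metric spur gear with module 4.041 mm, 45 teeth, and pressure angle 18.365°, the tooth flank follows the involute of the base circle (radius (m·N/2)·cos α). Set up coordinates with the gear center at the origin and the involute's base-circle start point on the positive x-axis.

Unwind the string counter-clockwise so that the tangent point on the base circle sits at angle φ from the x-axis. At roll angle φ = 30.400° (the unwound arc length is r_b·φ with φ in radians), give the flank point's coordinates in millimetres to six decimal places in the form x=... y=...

x=97.596348 y=4.176620

pitch radius r_p = m·N/2 = 4.041·45/2 = 90.922500
base radius r_b = r_p·cos α = 90.922500·cos 18.365° = 86.291695
roll angle φ = 30.400° = 0.53058009 rad
x = r_b·(cos φ + φ·sin φ) = 86.291695·(0.86251367 + 0.53058009·0.50603376) = 97.596348
y = r_b·(sin φ − φ·cos φ) = 86.291695·(0.50603376 − 0.53058009·0.86251367) = 4.176620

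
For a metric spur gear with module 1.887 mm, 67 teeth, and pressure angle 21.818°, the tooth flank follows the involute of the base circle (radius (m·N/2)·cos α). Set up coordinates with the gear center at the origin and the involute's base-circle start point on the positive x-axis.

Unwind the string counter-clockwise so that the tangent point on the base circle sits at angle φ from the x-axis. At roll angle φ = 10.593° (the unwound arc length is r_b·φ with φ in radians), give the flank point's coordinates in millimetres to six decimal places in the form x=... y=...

pitch radius r_p = m·N/2 = 1.887·67/2 = 63.214500
base radius r_b = r_p·cos α = 63.214500·cos 21.818° = 58.686389
roll angle φ = 10.593° = 0.18488273 rad
x = r_b·(cos φ + φ·sin φ) = 58.686389·(0.98295782 + 0.18488273·0.18383126) = 59.680833
y = r_b·(sin φ − φ·cos φ) = 58.686389·(0.18383126 − 0.18488273·0.98295782) = 0.123203

x=59.680833 y=0.123203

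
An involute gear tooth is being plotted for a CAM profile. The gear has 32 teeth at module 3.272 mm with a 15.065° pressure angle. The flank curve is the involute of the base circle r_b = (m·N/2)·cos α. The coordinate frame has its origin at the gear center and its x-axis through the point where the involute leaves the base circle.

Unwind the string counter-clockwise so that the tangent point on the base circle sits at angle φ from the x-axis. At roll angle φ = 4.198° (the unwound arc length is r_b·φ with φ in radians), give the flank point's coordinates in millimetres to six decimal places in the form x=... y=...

x=50.688255 y=0.006624

pitch radius r_p = m·N/2 = 3.272·32/2 = 52.352000
base radius r_b = r_p·cos α = 52.352000·cos 15.065° = 50.552745
roll angle φ = 4.198° = 0.07326892 rad
x = r_b·(cos φ + φ·sin φ) = 50.552745·(0.99731703 + 0.07326892·0.07320338) = 50.688255
y = r_b·(sin φ − φ·cos φ) = 50.552745·(0.07320338 − 0.07326892·0.99731703) = 0.006624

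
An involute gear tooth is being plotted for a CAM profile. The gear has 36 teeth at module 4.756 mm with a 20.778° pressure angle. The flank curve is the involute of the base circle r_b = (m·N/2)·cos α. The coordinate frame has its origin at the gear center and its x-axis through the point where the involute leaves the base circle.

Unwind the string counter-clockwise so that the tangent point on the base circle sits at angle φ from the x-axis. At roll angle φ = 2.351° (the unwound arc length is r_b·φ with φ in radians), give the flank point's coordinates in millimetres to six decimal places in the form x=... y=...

x=80.107576 y=0.001843

pitch radius r_p = m·N/2 = 4.756·36/2 = 85.608000
base radius r_b = r_p·cos α = 85.608000·cos 20.778° = 80.040223
roll angle φ = 2.351° = 0.04103269 rad
x = r_b·(cos φ + φ·sin φ) = 80.040223·(0.99915828 + 0.04103269·0.04102118) = 80.107576
y = r_b·(sin φ − φ·cos φ) = 80.040223·(0.04102118 − 0.04103269·0.99915828) = 0.001843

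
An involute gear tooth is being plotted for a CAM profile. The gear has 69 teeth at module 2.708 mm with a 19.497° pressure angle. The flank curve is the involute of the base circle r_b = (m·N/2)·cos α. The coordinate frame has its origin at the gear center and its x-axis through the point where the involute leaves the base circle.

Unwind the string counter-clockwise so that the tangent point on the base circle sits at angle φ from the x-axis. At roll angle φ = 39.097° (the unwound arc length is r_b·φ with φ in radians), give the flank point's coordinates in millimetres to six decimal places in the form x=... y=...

x=106.246869 y=8.900308

pitch radius r_p = m·N/2 = 2.708·69/2 = 93.426000
base radius r_b = r_p·cos α = 93.426000·cos 19.497° = 88.068857
roll angle φ = 39.097° = 0.68237138 rad
x = r_b·(cos φ + φ·sin φ) = 88.068857·(0.77607943 + 0.68237138·0.63063517) = 106.246869
y = r_b·(sin φ − φ·cos φ) = 88.068857·(0.63063517 − 0.68237138·0.77607943) = 8.900308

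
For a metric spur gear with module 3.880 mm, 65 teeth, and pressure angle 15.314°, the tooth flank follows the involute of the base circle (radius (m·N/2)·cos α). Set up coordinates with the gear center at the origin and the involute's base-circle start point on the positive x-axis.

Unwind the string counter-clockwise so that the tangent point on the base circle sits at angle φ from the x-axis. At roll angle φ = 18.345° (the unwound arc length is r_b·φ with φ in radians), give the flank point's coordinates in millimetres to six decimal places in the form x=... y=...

x=127.697798 y=1.317102

pitch radius r_p = m·N/2 = 3.880·65/2 = 126.100000
base radius r_b = r_p·cos α = 126.100000·cos 15.314° = 121.622556
roll angle φ = 18.345° = 0.32018065 rad
x = r_b·(cos φ + φ·sin φ) = 121.622556·(0.94917858 + 0.32018065·0.31473804) = 127.697798
y = r_b·(sin φ − φ·cos φ) = 121.622556·(0.31473804 − 0.32018065·0.94917858) = 1.317102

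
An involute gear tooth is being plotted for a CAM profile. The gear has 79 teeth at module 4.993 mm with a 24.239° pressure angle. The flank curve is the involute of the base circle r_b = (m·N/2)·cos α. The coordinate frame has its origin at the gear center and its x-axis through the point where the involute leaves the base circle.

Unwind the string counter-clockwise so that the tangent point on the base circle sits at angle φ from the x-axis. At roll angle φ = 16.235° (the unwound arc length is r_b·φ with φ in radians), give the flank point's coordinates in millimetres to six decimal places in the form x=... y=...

x=186.911681 y=1.352865

pitch radius r_p = m·N/2 = 4.993·79/2 = 197.223500
base radius r_b = r_p·cos α = 197.223500·cos 24.239° = 179.836450
roll angle φ = 16.235° = 0.28335420 rad
x = r_b·(cos φ + φ·sin φ) = 179.836450·(0.96012308 + 0.28335420·0.27957766) = 186.911681
y = r_b·(sin φ − φ·cos φ) = 179.836450·(0.27957766 − 0.28335420·0.96012308) = 1.352865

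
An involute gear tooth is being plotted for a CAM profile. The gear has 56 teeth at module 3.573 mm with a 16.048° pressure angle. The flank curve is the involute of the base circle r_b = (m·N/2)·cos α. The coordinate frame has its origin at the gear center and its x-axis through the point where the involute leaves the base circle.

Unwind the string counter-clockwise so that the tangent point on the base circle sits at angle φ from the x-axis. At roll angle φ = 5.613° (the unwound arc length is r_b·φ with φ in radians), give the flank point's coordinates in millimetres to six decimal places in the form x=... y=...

pitch radius r_p = m·N/2 = 3.573·56/2 = 100.044000
base radius r_b = r_p·cos α = 100.044000·cos 16.048° = 96.145329
roll angle φ = 5.613° = 0.09796533 rad
x = r_b·(cos φ + φ·sin φ) = 96.145329·(0.99520523 + 0.09796533·0.09780871) = 96.605586
y = r_b·(sin φ − φ·cos φ) = 96.145329·(0.09780871 − 0.09796533·0.99520523) = 0.030103

x=96.605586 y=0.030103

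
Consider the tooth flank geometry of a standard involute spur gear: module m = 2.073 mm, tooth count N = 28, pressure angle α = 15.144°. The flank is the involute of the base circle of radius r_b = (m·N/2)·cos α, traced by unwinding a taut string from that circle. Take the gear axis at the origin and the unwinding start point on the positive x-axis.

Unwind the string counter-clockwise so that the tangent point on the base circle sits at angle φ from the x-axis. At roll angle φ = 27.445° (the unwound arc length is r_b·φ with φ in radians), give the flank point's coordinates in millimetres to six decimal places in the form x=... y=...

pitch radius r_p = m·N/2 = 2.073·28/2 = 29.022000
base radius r_b = r_p·cos α = 29.022000·cos 15.144° = 28.014132
roll angle φ = 27.445° = 0.47900561 rad
x = r_b·(cos φ + φ·sin φ) = 28.014132·(0.88745367 + 0.47900561·0.46089693) = 31.045987
y = r_b·(sin φ − φ·cos φ) = 28.014132·(0.46089693 − 0.47900561·0.88745367) = 1.002952

x=31.045987 y=1.002952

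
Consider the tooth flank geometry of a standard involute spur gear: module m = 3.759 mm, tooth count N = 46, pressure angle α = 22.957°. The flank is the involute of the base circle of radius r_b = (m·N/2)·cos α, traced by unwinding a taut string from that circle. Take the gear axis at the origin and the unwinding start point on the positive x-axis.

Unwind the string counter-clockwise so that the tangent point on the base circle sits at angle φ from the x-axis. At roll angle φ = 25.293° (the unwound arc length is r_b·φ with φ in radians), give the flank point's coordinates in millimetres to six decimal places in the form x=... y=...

x=86.992513 y=2.238666

pitch radius r_p = m·N/2 = 3.759·46/2 = 86.457000
base radius r_b = r_p·cos α = 86.457000·cos 22.957° = 79.609418
roll angle φ = 25.293° = 0.44144613 rad
x = r_b·(cos φ + φ·sin φ) = 79.609418·(0.90413475 + 0.44144613·0.42724741) = 86.992513
y = r_b·(sin φ − φ·cos φ) = 79.609418·(0.42724741 − 0.44144613·0.90413475) = 2.238666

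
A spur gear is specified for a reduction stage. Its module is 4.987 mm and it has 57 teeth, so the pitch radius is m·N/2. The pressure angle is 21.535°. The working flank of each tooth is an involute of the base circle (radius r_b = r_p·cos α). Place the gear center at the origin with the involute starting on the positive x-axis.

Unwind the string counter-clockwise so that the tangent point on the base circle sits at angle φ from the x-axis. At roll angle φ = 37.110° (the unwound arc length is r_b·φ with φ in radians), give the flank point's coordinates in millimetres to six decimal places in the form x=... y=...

x=157.097616 y=11.479206

pitch radius r_p = m·N/2 = 4.987·57/2 = 142.129500
base radius r_b = r_p·cos α = 142.129500·cos 21.535° = 132.207939
roll angle φ = 37.110° = 0.64769169 rad
x = r_b·(cos φ + φ·sin φ) = 132.207939·(0.79747864 + 0.64769169·0.60334718) = 157.097616
y = r_b·(sin φ − φ·cos φ) = 132.207939·(0.60334718 − 0.64769169·0.79747864) = 11.479206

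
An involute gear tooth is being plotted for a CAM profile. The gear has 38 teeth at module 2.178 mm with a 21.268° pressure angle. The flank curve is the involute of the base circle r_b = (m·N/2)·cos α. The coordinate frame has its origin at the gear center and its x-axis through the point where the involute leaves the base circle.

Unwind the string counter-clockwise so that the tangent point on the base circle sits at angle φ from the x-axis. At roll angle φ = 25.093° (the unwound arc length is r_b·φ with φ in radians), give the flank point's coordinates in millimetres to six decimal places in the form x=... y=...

pitch radius r_p = m·N/2 = 2.178·38/2 = 41.382000
base radius r_b = r_p·cos α = 41.382000·cos 21.268° = 38.563636
roll angle φ = 25.093° = 0.43795547 rad
x = r_b·(cos φ + φ·sin φ) = 38.563636·(0.90562062 + 0.43795547·0.42408878) = 42.086525
y = r_b·(sin φ − φ·cos φ) = 38.563636·(0.42408878 − 0.43795547·0.90562062) = 1.059238

x=42.086525 y=1.059238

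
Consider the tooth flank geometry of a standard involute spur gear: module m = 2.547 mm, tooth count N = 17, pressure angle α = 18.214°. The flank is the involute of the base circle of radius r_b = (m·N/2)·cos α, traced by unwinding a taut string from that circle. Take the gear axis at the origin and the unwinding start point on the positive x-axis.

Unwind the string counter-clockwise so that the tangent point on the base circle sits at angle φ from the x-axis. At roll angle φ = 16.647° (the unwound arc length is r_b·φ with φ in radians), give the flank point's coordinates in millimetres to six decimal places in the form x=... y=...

pitch radius r_p = m·N/2 = 2.547·17/2 = 21.649500
base radius r_b = r_p·cos α = 21.649500·cos 18.214° = 20.564767
roll angle φ = 16.647° = 0.29054496 rad
x = r_b·(cos φ + φ·sin φ) = 20.564767·(0.95808790 + 0.29054496·0.28647439) = 21.414536
y = r_b·(sin φ − φ·cos φ) = 20.564767·(0.28647439 − 0.29054496·0.95808790) = 0.166714

x=21.414536 y=0.166714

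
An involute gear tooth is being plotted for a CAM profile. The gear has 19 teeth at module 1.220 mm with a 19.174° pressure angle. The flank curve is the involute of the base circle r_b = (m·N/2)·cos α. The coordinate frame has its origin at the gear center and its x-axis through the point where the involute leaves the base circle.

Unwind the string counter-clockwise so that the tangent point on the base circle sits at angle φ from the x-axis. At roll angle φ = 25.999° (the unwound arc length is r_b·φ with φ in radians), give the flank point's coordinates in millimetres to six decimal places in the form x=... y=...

pitch radius r_p = m·N/2 = 1.220·19/2 = 11.590000
base radius r_b = r_p·cos α = 11.590000·cos 19.174° = 10.947051
roll angle φ = 25.999° = 0.45376815 rad
x = r_b·(cos φ + φ·sin φ) = 10.947051·(0.89880170 + 0.45376815·0.43835546) = 12.016725
y = r_b·(sin φ − φ·cos φ) = 10.947051·(0.43835546 − 0.45376815·0.89880170) = 0.333971

x=12.016725 y=0.333971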